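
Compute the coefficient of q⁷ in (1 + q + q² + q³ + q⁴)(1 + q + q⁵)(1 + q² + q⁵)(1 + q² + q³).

14

(1 + q + q² + q³ + q⁴) has coefficients 1,1,1,1,1 for degrees 0…4.
(1 + q + q⁵) has coefficients 1,1,0,0,0,1,0,0 for degrees 0…7.
Multiplying by (1 + q² + q⁵) gives running coefficients 1,1,1,1,0,2,1,1 for degrees 0…7.
Finally multiplying by (1 + q² + q³), the product of all factors after the first has coefficients 1,1,2,3,2,4,2,3 for degrees 0…7.
[q⁷] = 1·3 + 1·2 + 1·4 + 1·2 + 1·3 = 14.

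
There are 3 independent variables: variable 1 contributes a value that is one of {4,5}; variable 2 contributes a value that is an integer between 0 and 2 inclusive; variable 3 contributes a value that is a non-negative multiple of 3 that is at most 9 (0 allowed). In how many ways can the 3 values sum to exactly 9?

The generating function for the choices is (q^4 + q^5)·(1 + q + q^2)·(1 + q^3 + q^6 + q^9); the count is [q^9].
(q^4 + q^5) has coefficients 0,0,0,0,1,1 for degrees 0…5.
(1 + q + q^2) has coefficients 1,1,1,0,0,0,0,0,0,0 for degrees 0…9.
Finally multiplying by (1 + q^3 + q^6 + q^9), the product of all factors after the first has coefficients 1,1,1,1,1,1,1,1,1,1 for degrees 0…9.
[q^9] = 1·1 + 1·1 = 2.

2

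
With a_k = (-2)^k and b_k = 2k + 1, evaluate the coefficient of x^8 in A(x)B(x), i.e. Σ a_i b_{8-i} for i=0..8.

63

Write out a_i and b_{8-i} for i = 0,…,8 and sum the products.
Σ = 1·17 − 2·15 + 4·13 − 8·11 + 16·9 − 32·7 + 64·5 − 128·3 + 256·1 = 63.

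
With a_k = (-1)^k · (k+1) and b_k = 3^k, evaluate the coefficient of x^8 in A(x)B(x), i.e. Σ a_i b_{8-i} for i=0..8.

This is [x^8] in the product of the two ordinary generating functions.
Σ = 1·6561 − 2·2187 + 3·729 − 4·243 + 5·81 − 6·27 + 7·9 − 8·3 + 9·1 = 3693.

3693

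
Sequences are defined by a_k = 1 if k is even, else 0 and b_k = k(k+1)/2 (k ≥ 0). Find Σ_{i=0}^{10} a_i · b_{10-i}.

This is [x^10] in the product of the two ordinary generating functions.
Σ = 1·55 + 0·45 + 1·36 + 0·28 + 1·21 + 0·15 + 1·10 + 0·6 + 1·3 + 0·1 + 1·0 = 125.

125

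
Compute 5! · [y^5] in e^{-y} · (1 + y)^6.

The EGF product rule gives c_5 = Σ_{k_1+k_2=5} C(5; k_1,k_2) · ∏ g_i(k_i), where e^{-y} gives (-1)^k; (1+y)^6 gives the falling factorial (6)_k.
g_1(k) for k = 0…5: 1, -1, 1, -1, 1, -1.
g_2(k) for k = 0…5: 1, 6, 30, 120, 360, 720.
c_5 = Σ_k C(5,k)·g_1(k)·g_2(5−k) = 1·1·720 + 5·(-1)·360 + 10·1·120 + 10·(-1)·30 + 5·1·6 + 1·(-1)·1 = 720 − 1800 + 1200 − 300 + 30 − 1 = -151.

-151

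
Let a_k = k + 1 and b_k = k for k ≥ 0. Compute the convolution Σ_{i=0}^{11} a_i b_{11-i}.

286

The convolution is the x^11 coefficient of A(x)B(x).
Σ = 1·11 + 2·10 + 3·9 + 4·8 + 5·7 + 6·6 + 7·5 + 8·4 + 9·3 + 10·2 + 11·1 + 12·0 = 286.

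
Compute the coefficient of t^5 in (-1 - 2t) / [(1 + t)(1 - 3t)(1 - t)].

-455

Partial fractions give a closed form: a_n = (1/8)·(-1)^n + (-15/8)·3^n + (3/4)·1^n.
At n = 5: a_5 = -455.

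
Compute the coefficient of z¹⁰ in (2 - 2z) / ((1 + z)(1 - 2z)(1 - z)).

Partial fractions give a closed form: a_n = (2/3)·(-1)^n + (4/3)·2^n.
At n = 10: a_10 = 1366.

1366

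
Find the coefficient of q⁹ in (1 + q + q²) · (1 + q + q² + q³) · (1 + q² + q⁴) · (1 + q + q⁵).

(1 + q + q²) has coefficients 1,1,1 for degrees 0…2.
(1 + q + q² + q³) has coefficients 1,1,1,1,0,0,0,0,0,0 for degrees 0…9.
Multiplying by (1 + q² + q⁴) gives running coefficients 1,1,2,2,2,2,1,1,0,0 for degrees 0…9.
Finally multiplying by (1 + q + q⁵), the product of all factors after the first has coefficients 1,2,3,4,4,5,4,4,3,2 for degrees 0…9.
[q⁹] = 1·2 + 1·3 + 1·4 = 9.

9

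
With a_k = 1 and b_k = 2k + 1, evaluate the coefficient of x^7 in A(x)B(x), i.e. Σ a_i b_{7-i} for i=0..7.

64

This is [x^7] in the product of the two ordinary generating functions.
Σ = 1·15 + 1·13 + 1·11 + 1·9 + 1·7 + 1·5 + 1·3 + 1·1 = 64.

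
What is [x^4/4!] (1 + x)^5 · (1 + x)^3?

The EGF product rule gives c_4 = Σ_{k_1+k_2=4} C(4; k_1,k_2) · ∏ g_i(k_i), where (1+x)^5 gives the falling factorial (5)_k; (1+x)^3 gives the falling factorial (3)_k.
g_1(k) for k = 0…4: 1, 5, 20, 60, 120.
g_2(k) for k = 0…4: 1, 3, 6, 6, 0.
c_4 = Σ_k C(4,k)·g_1(k)·g_2(4−k) = 4·5·6 + 6·20·6 + 4·60·3 + 1·120·1 = 120 + 720 + 720 + 120 = 1680.

1680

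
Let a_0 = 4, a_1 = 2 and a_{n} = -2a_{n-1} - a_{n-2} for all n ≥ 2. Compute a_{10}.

The ordinary generating function has denominator 1 + 2x + x^2.
Iterating the recurrence: a_0,…,a_{10} = 4, 2, -8, 14, -20, 26, -32, 38, -44, 50, -56.

-56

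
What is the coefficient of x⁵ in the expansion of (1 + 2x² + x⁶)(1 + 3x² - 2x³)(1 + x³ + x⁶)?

(1 + 2x² + x⁶) has coefficients 1,0,2,0,0,0 for degrees 0…5.
(1 + 3x² - 2x³) has coefficients 1,0,3,-2,0,0 for degrees 0…5.
Finally multiplying by (1 + x³ + x⁶), the product of all factors after the first has coefficients 1,0,3,-1,0,3 for degrees 0…5.
[x⁵] = 1·3 + 2·(-1) = 1.

1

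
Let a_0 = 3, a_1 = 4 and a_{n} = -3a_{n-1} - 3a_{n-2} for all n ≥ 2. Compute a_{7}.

The ordinary generating function has denominator 1 + 3y + 3y^2.
Iterating the recurrence: a_0,…,a_{7} = 3, 4, -21, 51, -90, 117, -81, -108.

-108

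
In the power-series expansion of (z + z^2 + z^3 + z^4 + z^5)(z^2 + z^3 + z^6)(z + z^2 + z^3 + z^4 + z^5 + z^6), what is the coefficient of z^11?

(z + z^2 + z^3 + z^4 + z^5) has coefficients 0,1,1,1,1,1 for degrees 0…5.
(z^2 + z^3 + z^6) has coefficients 0,0,1,1,0,0,1,0,0,0,0,0 for degrees 0…11.
Finally multiplying by (z + z^2 + z^3 + z^4 + z^5 + z^6), the product of all factors after the first has coefficients 0,0,0,1,2,2,2,3,3,2,1,1 for degrees 0…11.
[z^11] = 1·1 + 1·2 + 1·3 + 1·3 + 1·2 = 11.

11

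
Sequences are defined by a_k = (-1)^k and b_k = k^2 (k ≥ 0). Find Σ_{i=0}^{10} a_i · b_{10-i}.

The convolution is the x^10 coefficient of A(x)B(x).
Σ = 1·100 − 1·81 + 1·64 − 1·49 + 1·36 − 1·25 + 1·16 − 1·9 + 1·4 − 1·1 + 1·0 = 55.

55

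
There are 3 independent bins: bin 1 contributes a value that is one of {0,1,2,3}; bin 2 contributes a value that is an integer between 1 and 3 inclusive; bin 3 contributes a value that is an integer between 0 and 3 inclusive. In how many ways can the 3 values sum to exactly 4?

9

The generating function for the choices is (1 + z + z^2 + z^3)·(z + z^2 + z^3)·(1 + z + z^2 + z^3); the count is [z^4].
(1 + z + z^2 + z^3) has coefficients 1,1,1,1 for degrees 0…3.
(z + z^2 + z^3) has coefficients 0,1,1,1,0 for degrees 0…4.
Finally multiplying by (1 + z + z^2 + z^3), the product of all factors after the first has coefficients 0,1,2,3,3 for degrees 0…4.
[z^4] = 1·3 + 1·3 + 1·2 + 1·1 = 9.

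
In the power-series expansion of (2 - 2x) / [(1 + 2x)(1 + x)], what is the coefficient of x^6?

Partial fractions give a closed form: a_n = (6)·(-2)^n + (-4)·(-1)^n.
At n = 6: a_6 = 380.

380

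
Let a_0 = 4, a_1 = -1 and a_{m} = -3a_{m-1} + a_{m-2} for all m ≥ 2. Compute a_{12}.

1033204

The ordinary generating function has denominator 1 + 3z - z^2.
Iterating the recurrence: a_0,…,a_{12} = 4, -1, 7, -22, 73, -241, 796, -2629, 8683, -28678, 94717, -312829, 1033204.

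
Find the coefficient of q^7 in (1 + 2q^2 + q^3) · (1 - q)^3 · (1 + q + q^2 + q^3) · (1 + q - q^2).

(1 + 2q^2 + q^3) has coefficients 1,0,2,1 for degrees 0…3.
(1 - q)^3 has coefficients 1,-3,3,-1,0,0,0,0 for degrees 0…7.
Multiplying by (1 + q + q^2 + q^3) gives running coefficients 1,-2,1,0,-1,2,-1,0 for degrees 0…7.
Finally multiplying by (1 + q - q^2), the product of all factors after the first has coefficients 1,-1,-2,3,-2,1,2,-3 for degrees 0…7.
[q^7] = 1·(-3) + 2·1 + 1·(-2) = -3.

-3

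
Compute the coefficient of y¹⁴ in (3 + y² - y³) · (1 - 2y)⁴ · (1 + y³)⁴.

(3 + y² - y³) has coefficients 3,0,1,-1 for degrees 0…3.
(1 - 2y)⁴ has coefficients 1,-8,24,-32,16,0,0,0,0,0,0,0,0,0,0 for degrees 0…14.
Finally multiplying by (1 + y³)⁴, the product of all factors after the first has coefficients 1,-8,24,-28,-16,96,-122,16,144,-188,64,96,-127,56,24 for degrees 0…14.
[y¹⁴] = 3·24 + 1·(-127) − 1·96 = -151.

-151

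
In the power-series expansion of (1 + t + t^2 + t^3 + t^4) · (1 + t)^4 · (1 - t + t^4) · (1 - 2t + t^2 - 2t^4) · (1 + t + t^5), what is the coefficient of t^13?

(1 + t + t^2 + t^3 + t^4) has coefficients 1,1,1,1,1 for degrees 0…4.
(1 + t)^4 has coefficients 1,4,6,4,1,0,0,0,0,0,0,0,0,0 for degrees 0…13.
Multiplying by (1 - t + t^4) gives running coefficients 1,3,2,-2,-2,3,6,4,1,0,0,0,0,0 for degrees 0…13.
Multiplying by (1 - 2t + t^2 - 2t^4) gives running coefficients 1,1,-3,-3,2,-1,-6,-1,3,-4,-11,-8,-2,0 for degrees 0…13.
Finally multiplying by (1 + t + t^5), the product of all factors after the first has coefficients 1,2,-2,-6,-1,2,-6,-10,-1,1,-16,-25,-11,1 for degrees 0…13.
[t^13] = 1·1 + 1·(-11) + 1·(-25) + 1·(-16) + 1·1 = -50.

-50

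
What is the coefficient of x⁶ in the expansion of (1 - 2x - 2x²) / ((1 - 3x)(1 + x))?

61

The denominator gives the recurrence a_n = 2a_(n−1) + 3a_(n−2) for n ≥ 3; the numerator fixes a_0 = 1, a_1 = 0, a_2 = 1.
Iterating: 1, 0, 1, 2, 7, 20, 61, so a_6 = 61.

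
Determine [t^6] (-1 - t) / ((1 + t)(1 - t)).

-1

Partial fractions give a closed form: a_n = (-1)·1^n.
At n = 6: a_6 = -1.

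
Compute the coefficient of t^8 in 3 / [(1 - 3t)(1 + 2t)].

12117

Partial fractions give a closed form: a_n = (9/5)·3^n + (6/5)·(-2)^n.
At n = 8: a_8 = 12117.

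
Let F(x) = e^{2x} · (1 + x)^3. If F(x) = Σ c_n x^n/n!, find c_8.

24832

The EGF product rule gives c_8 = Σ_{k_1+k_2=8} C(8; k_1,k_2) · ∏ g_i(k_i), where e^{2x} gives (2)^k; (1+x)^3 gives the falling factorial (3)_k.
g_1(k) for k = 0…8: 1, 2, 4, 8, 16, 32, 64, 128, 256.
g_2(k) for k = 0…8: 1, 3, 6, 6, 0, 0, 0, 0, 0.
c_8 = Σ_k C(8,k)·g_1(k)·g_2(8−k) = 56·32·6 + 28·64·6 + 8·128·3 + 1·256·1 = 10752 + 10752 + 3072 + 256 = 24832.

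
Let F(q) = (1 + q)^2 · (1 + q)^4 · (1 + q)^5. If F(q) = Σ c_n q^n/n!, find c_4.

The EGF product rule gives c_4 = Σ_{k_1+k_2+k_3=4} C(4; k_1,k_2,k_3) · ∏ g_i(k_i), where (1+q)^2 gives the falling factorial (2)_k; (1+q)^4 gives the falling factorial (4)_k; (1+q)^5 gives the falling factorial (5)_k.
g_1(k) for k = 0…4: 1, 2, 2, 0, 0.
g_2(k) for k = 0…4: 1, 4, 12, 24, 24.
g_3(k) for k = 0…4: 1, 5, 20, 60, 120.
First combine the last two factors: h(k) = Σ_j C(k,j)·g_2(j)·g_3(k−j) for k = 0…4: 1, 9, 72, 504, 3024.
c_4 = Σ_k C(4,k)·g_1(k)·h(4−k) = 1·1·3024 + 4·2·504 + 6·2·72 = 3024 + 4032 + 864 = 7920.

7920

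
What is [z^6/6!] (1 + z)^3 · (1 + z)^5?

20160

The EGF product rule gives c_6 = Σ_{k_1+k_2=6} C(6; k_1,k_2) · ∏ g_i(k_i), where (1+z)^3 gives the falling factorial (3)_k; (1+z)^5 gives the falling factorial (5)_k.
g_1(k) for k = 0…6: 1, 3, 6, 6, 0, 0, 0.
g_2(k) for k = 0…6: 1, 5, 20, 60, 120, 120, 0.
c_6 = Σ_k C(6,k)·g_1(k)·g_2(6−k) = 6·3·120 + 15·6·120 + 20·6·60 = 2160 + 10800 + 7200 = 20160.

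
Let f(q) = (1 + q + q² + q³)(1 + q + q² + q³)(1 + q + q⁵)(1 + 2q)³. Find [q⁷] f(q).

162

(1 + q + q² + q³) has coefficients 1,1,1,1 for degrees 0…3.
(1 + q + q² + q³) has coefficients 1,1,1,1,0,0,0,0 for degrees 0…7.
Multiplying by (1 + q + q⁵) gives running coefficients 1,2,2,2,1,1,1,1 for degrees 0…7.
Finally multiplying by (1 + 2q)³, the product of all factors after the first has coefficients 1,8,26,46,53,47,35,27 for degrees 0…7.
[q⁷] = 1·27 + 1·35 + 1·47 + 1·53 = 162.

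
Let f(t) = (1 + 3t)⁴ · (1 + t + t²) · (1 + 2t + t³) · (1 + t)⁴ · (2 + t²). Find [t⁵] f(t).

11573

(1 + 3t)⁴ has coefficients 1,12,54,108,81 for degrees 0…4.
(1 + t + t²) has coefficients 1,1,1,0,0,0 for degrees 0…5.
Multiplying by (1 + 2t + t³) gives running coefficients 1,3,3,3,1,1 for degrees 0…5.
Multiplying by (1 + t)⁴ gives running coefficients 1,7,21,37,44,38 for degrees 0…5.
Finally multiplying by (2 + t²), the product of all factors after the first has coefficients 2,14,43,81,109,113 for degrees 0…5.
[t⁵] = 1·113 + 12·109 + 54·81 + 108·43 + 81·14 = 11573.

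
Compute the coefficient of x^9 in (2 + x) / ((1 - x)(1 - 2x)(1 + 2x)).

1023

The denominator gives the recurrence a_n = a_(n−1) + 4a_(n−2) − 4a_(n−3) for n ≥ 3; the numerator fixes a_0 = 2, a_1 = 3, a_2 = 11.
Iterating: 2, 3, 11, 15, 47, 63, 191, 255, 767, 1023, so a_9 = 1023.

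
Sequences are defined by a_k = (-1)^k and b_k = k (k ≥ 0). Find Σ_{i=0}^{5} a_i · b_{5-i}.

3

This is [x^5] in the product of the two ordinary generating functions.
Σ = 1·5 − 1·4 + 1·3 − 1·2 + 1·1 − 1·0 = 3.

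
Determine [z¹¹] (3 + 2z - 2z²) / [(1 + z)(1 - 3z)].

The denominator gives the recurrence a_n = 2a_(n−1) + 3a_(n−2) for n ≥ 3; the numerator fixes a_0 = 3, a_1 = 8, a_2 = 23.
Iterating: 3, 8, 23, 70, 209, 628, 1883, 5650, 16949, 50848, 152543, 457630, so a_11 = 457630.

457630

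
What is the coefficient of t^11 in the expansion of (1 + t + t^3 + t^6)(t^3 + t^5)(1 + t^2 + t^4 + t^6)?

3

(1 + t + t^3 + t^6) has coefficients 1,1,0,1,0,0,1 for degrees 0…6.
(t^3 + t^5) has coefficients 0,0,0,1,0,1,0,0,0,0,0,0 for degrees 0…11.
Finally multiplying by (1 + t^2 + t^4 + t^6), the product of all factors after the first has coefficients 0,0,0,1,0,2,0,2,0,2,0,1 for degrees 0…11.
[t^11] = 1·1 + 1·0 + 1·0 + 1·2 = 3.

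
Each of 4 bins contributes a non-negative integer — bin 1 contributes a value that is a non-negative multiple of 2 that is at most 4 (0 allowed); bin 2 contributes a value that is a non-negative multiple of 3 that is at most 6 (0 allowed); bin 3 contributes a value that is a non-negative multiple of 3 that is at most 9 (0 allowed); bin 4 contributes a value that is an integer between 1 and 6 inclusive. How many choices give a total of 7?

The generating function for the choices is (1 + z² + z⁴)·(1 + z³ + z⁶)·(1 + z³ + z⁶ + z⁹)·(z + z² + z³ + z⁴ + z⁵ + z⁶); the count is [z⁷].
(1 + z² + z⁴) has coefficients 1,0,1,0,1 for degrees 0…4.
(1 + z³ + z⁶) has coefficients 1,0,0,1,0,0,1,0 for degrees 0…7.
Multiplying by (1 + z³ + z⁶ + z⁹) gives running coefficients 1,0,0,2,0,0,3,0 for degrees 0…7.
Finally multiplying by (z + z² + z³ + z⁴ + z⁵ + z⁶), the product of all factors after the first has coefficients 0,1,1,1,3,3,3,5 for degrees 0…7.
[z⁷] = 1·5 + 1·3 + 1·1 = 9.

9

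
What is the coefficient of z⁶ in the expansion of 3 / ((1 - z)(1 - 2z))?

The denominator gives the recurrence a_n = 3a_(n−1) − 2a_(n−2) for n ≥ 2; the numerator fixes a_0 = 3, a_1 = 9.
Iterating: 3, 9, 21, 45, 93, 189, 381, so a_6 = 381.

381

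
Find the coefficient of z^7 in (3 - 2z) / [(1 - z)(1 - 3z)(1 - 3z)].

The denominator gives the recurrence a_n = 7a_(n−1) − 15a_(n−2) + 9a_(n−3) for n ≥ 3; the numerator fixes a_0 = 3, a_1 = 19, a_2 = 88.
Iterating: 3, 19, 88, 358, 1357, 4921, 17314, 59596, so a_7 = 59596.

59596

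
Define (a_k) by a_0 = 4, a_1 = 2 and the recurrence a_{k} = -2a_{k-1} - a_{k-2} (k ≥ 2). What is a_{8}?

The ordinary generating function has denominator 1 + 2x + x^2.
Iterating the recurrence: a_0,…,a_{8} = 4, 2, -8, 14, -20, 26, -32, 38, -44.

-44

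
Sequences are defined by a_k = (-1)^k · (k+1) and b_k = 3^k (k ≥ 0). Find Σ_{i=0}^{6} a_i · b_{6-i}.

This is [x^6] in the product of the two ordinary generating functions.
Σ = 1·729 − 2·243 + 3·81 − 4·27 + 5·9 − 6·3 + 7·1 = 412.

412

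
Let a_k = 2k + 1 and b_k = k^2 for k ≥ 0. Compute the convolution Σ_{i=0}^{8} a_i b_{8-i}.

876

The convolution is the t^8 coefficient of A(t)B(t).
Σ = 1·64 + 3·49 + 5·36 + 7·25 + 9·16 + 11·9 + 13·4 + 15·1 + 17·0 = 876.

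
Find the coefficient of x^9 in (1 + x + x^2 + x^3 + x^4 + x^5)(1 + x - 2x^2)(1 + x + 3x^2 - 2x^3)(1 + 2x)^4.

-148

(1 + x + x^2 + x^3 + x^4 + x^5) has coefficients 1,1,1,1,1,1 for degrees 0…5.
(1 + x - 2x^2) has coefficients 1,1,-2,0,0,0,0,0,0,0 for degrees 0…9.
Multiplying by (1 + x + 3x^2 - 2x^3) gives running coefficients 1,2,2,-1,-8,4,0,0,0,0 for degrees 0…9.
Finally multiplying by (1 + 2x)^4, the product of all factors after the first has coefficients 1,10,42,95,112,12,-160,-176,0,64 for degrees 0…9.
[x^9] = 1·64 + 1·0 + 1·(-176) + 1·(-160) + 1·12 + 1·112 = -148.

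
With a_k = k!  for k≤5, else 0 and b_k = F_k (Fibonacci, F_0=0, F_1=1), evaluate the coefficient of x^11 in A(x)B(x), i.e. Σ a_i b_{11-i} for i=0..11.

The convolution is the t^11 coefficient of A(t)B(t).
Σ = 1·89 + 1·55 + 2·34 + 6·21 + 24·13 + 120·8 + 0·5 + 0·3 + 0·2 + 0·1 + 0·1 + 0·0 = 1610.

1610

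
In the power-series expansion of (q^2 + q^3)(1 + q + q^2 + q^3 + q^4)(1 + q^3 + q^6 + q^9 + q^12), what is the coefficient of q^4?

(q^2 + q^3) has coefficients 0,0,1,1 for degrees 0…3.
(1 + q + q^2 + q^3 + q^4) has coefficients 1,1,1,1,1 for degrees 0…4.
Finally multiplying by (1 + q^3 + q^6 + q^9 + q^12), the product of all factors after the first has coefficients 1,1,1,2,2 for degrees 0…4.
[q^4] = 1·1 + 1·1 = 2.

2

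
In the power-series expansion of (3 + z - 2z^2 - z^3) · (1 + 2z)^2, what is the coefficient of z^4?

-12

(3 + z - 2z^2 - z^3) has coefficients 3,1,-2,-1 for degrees 0…3.
(1 + 2z)^2 has coefficients 1,4,4,0,0 for degrees 0…4.
[z^4] = 3·0 + 1·0 − 2·4 − 1·4 = -12.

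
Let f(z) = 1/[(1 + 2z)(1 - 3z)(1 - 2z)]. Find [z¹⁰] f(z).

105469

The denominator gives the recurrence a_n = 3a_(n−1) + 4a_(n−2) − 12a_(n−3) for n ≥ 3; the numerator fixes a_0 = 1, a_1 = 3, a_2 = 13.
Iterating: 1, 3, 13, 39, 133, 399, 1261, 3783, 11605, 34815, 105469, so a_10 = 105469.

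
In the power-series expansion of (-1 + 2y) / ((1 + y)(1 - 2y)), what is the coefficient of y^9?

1

The denominator gives the recurrence a_n = a_(n−1) + 2a_(n−2) for n ≥ 2; the numerator fixes a_0 = -1, a_1 = 1.
Iterating: -1, 1, -1, 1, -1, 1, -1, 1, -1, 1, so a_9 = 1.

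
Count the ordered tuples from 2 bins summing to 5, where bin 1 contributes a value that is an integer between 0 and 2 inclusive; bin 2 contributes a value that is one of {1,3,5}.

The generating function for the choices is (1 + t + t^2)·(t + t^3 + t^5); the count is [t^5].
(1 + t + t^2) has coefficients 1,1,1 for degrees 0…2.
(t + t^3 + t^5) has coefficients 0,1,0,1,0,1 for degrees 0…5.
[t^5] = 1·1 + 1·0 + 1·1 = 2.

2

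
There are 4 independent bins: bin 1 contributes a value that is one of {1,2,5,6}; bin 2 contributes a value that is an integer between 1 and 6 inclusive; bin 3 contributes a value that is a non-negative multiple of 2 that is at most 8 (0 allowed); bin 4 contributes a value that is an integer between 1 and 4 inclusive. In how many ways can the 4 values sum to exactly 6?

The generating function for the choices is (t + t² + t⁵ + t⁶)·(t + t² + t³ + t⁴ + t⁵ + t⁶)·(1 + t² + t⁴ + t⁶ + t⁸)·(t + t² + t³ + t⁴); the count is [t⁶].
(t + t² + t⁵ + t⁶) has coefficients 0,1,1,0,0,1,1 for degrees 0…6.
(t + t² + t³ + t⁴ + t⁵ + t⁶) has coefficients 0,1,1,1,1,1,1 for degrees 0…6.
Multiplying by (1 + t² + t⁴ + t⁶ + t⁸) gives running coefficients 0,1,1,2,2,3,3 for degrees 0…6.
Finally multiplying by (t + t² + t³ + t⁴), the product of all factors after the first has coefficients 0,0,1,2,4,6,8 for degrees 0…6.
[t⁶] = 1·6 + 1·4 + 1·0 + 1·0 = 10.

10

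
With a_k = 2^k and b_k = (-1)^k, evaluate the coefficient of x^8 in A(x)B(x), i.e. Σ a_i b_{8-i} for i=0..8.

This is [x^8] in the product of the two ordinary generating functions.
Σ = 1·1 + 2·(-1) + 4·1 + 8·(-1) + 16·1 + 32·(-1) + 64·1 + 128·(-1) + 256·1 = 171.

171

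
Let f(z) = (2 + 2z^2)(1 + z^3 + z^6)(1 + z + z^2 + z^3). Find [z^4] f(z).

4

(2 + 2z^2) has coefficients 2,0,2 for degrees 0…2.
(1 + z^3 + z^6) has coefficients 1,0,0,1,0 for degrees 0…4.
Finally multiplying by (1 + z + z^2 + z^3), the product of all factors after the first has coefficients 1,1,1,2,1 for degrees 0…4.
[z^4] = 2·1 + 2·1 = 4.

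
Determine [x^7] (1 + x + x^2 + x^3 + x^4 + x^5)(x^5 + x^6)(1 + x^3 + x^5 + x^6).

2

(1 + x + x^2 + x^3 + x^4 + x^5) has coefficients 1,1,1,1,1,1 for degrees 0…5.
(x^5 + x^6) has coefficients 0,0,0,0,0,1,1,0 for degrees 0…7.
Finally multiplying by (1 + x^3 + x^5 + x^6), the product of all factors after the first has coefficients 0,0,0,0,0,1,1,0 for degrees 0…7.
[x^7] = 1·0 + 1·1 + 1·1 + 1·0 + 1·0 + 1·0 = 2.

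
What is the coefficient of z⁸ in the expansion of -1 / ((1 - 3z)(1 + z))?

-4921

Partial fractions give a closed form: a_n = (-3/4)·3^n + (-1/4)·(-1)^n.
At n = 8: a_8 = -4921.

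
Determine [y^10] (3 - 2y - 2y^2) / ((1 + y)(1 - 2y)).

The denominator gives the recurrence a_n = a_(n−1) + 2a_(n−2) for n ≥ 3; the numerator fixes a_0 = 3, a_1 = 1, a_2 = 5.
Iterating: 3, 1, 5, 7, 17, 31, 65, 127, 257, 511, 1025, so a_10 = 1025.

1025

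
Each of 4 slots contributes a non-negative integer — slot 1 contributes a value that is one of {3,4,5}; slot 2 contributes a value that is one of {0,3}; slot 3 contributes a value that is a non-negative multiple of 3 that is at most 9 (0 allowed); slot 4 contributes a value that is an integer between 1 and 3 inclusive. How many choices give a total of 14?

6

The generating function for the choices is (x³ + x⁴ + x⁵)·(1 + x³)·(1 + x³ + x⁶ + x⁹)·(x + x² + x³); the count is [x¹⁴].
(x³ + x⁴ + x⁵) has coefficients 0,0,0,1,1,1 for degrees 0…5.
(1 + x³) has coefficients 1,0,0,1,0,0,0,0,0,0,0,0,0,0,0 for degrees 0…14.
Multiplying by (1 + x³ + x⁶ + x⁹) gives running coefficients 1,0,0,2,0,0,2,0,0,2,0,0,1,0,0 for degrees 0…14.
Finally multiplying by (x + x² + x³), the product of all factors after the first has coefficients 0,1,1,1,2,2,2,2,2,2,2,2,2,1,1 for degrees 0…14.
[x¹⁴] = 1·2 + 1·2 + 1·2 = 6.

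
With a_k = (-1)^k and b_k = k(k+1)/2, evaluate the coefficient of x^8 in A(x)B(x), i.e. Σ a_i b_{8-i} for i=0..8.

20

The convolution is the x^8 coefficient of A(x)B(x).
Σ = 1·36 − 1·28 + 1·21 − 1·15 + 1·10 − 1·6 + 1·3 − 1·1 + 1·0 = 20.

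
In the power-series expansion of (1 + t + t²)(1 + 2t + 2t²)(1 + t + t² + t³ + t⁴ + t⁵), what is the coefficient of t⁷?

11

(1 + t + t²) has coefficients 1,1,1 for degrees 0…2.
(1 + 2t + 2t²) has coefficients 1,2,2,0,0,0,0,0 for degrees 0…7.
Finally multiplying by (1 + t + t² + t³ + t⁴ + t⁵), the product of all factors after the first has coefficients 1,3,5,5,5,5,4,2 for degrees 0…7.
[t⁷] = 1·2 + 1·4 + 1·5 = 11.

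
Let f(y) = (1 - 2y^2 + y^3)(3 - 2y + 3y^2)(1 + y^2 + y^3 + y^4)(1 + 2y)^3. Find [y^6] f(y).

-30

(1 - 2y^2 + y^3) has coefficients 1,0,-2,1 for degrees 0…3.
(3 - 2y + 3y^2) has coefficients 3,-2,3,0,0,0,0 for degrees 0…6.
Multiplying by (1 + y^2 + y^3 + y^4) gives running coefficients 3,-2,6,1,4,1,3 for degrees 0…6.
Finally multiplying by (1 + 2y)^3, the product of all factors after the first has coefficients 3,16,30,37,66,85,65 for degrees 0…6.
[y^6] = 1·65 − 2·66 + 1·37 = -30.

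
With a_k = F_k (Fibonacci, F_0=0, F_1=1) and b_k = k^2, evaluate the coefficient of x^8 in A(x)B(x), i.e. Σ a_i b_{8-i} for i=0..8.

273

Write out a_i and b_{8-i} for i = 0,…,8 and sum the products.
Σ = 0·64 + 1·49 + 1·36 + 2·25 + 3·16 + 5·9 + 8·4 + 13·1 + 21·0 = 273.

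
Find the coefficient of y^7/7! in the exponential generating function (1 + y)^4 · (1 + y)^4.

40320

The EGF product rule gives c_7 = Σ_{k_1+k_2=7} C(7; k_1,k_2) · ∏ g_i(k_i), where (1+y)^4 gives the falling factorial (4)_k; (1+y)^4 gives the falling factorial (4)_k.
g_1(k) for k = 0…7: 1, 4, 12, 24, 24, 0, 0, 0.
g_2(k) for k = 0…7: 1, 4, 12, 24, 24, 0, 0, 0.
c_7 = Σ_k C(7,k)·g_1(k)·g_2(7−k) = 35·24·24 + 35·24·24 = 20160 + 20160 = 40320.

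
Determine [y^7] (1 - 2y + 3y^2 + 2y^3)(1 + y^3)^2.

(1 - 2y + 3y^2 + 2y^3) has coefficients 1,-2,3,2 for degrees 0…3.
(1 + y^3)^2 has coefficients 1,0,0,2,0,0,1,0 for degrees 0…7.
[y^7] = 1·0 − 2·1 + 3·0 + 2·0 = -2.

-2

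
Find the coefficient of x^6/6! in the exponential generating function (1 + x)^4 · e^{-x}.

37

The EGF product rule gives c_6 = Σ_{k_1+k_2=6} C(6; k_1,k_2) · ∏ g_i(k_i), where (1+x)^4 gives the falling factorial (4)_k; e^{-x} gives (-1)^k.
g_1(k) for k = 0…6: 1, 4, 12, 24, 24, 0, 0.
g_2(k) for k = 0…6: 1, -1, 1, -1, 1, -1, 1.
c_6 = Σ_k C(6,k)·g_1(k)·g_2(6−k) = 1·1·1 + 6·4·(-1) + 15·12·1 + 20·24·(-1) + 15·24·1 = 1 − 24 + 180 − 480 + 360 = 37.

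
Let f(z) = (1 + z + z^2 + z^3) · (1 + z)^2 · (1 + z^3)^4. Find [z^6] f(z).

(1 + z + z^2 + z^3) has coefficients 1,1,1,1 for degrees 0…3.
(1 + z)^2 has coefficients 1,2,1,0,0,0,0 for degrees 0…6.
Finally multiplying by (1 + z^3)^4, the product of all factors after the first has coefficients 1,2,1,4,8,4,6 for degrees 0…6.
[z^6] = 1·6 + 1·4 + 1·8 + 1·4 = 22.

22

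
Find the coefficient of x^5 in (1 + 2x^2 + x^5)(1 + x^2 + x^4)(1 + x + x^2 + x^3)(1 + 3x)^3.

(1 + 2x^2 + x^5) has coefficients 1,0,2,0,0,1 for degrees 0…5.
(1 + x^2 + x^4) has coefficients 1,0,1,0,1,0 for degrees 0…5.
Multiplying by (1 + x + x^2 + x^3) gives running coefficients 1,1,2,2,2,2 for degrees 0…5.
Finally multiplying by (1 + 3x)^3, the product of all factors after the first has coefficients 1,10,38,74,101,128 for degrees 0…5.
[x^5] = 1·128 + 2·74 + 1·1 = 277.

277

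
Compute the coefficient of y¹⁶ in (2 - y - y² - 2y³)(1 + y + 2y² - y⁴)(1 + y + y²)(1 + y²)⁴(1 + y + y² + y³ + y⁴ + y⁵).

(2 - y - y² - 2y³) has coefficients 2,-1,-1,-2 for degrees 0…3.
(1 + y + 2y² - y⁴) has coefficients 1,1,2,0,-1,0,0,0,0,0,0,0,0,0,0,0,0 for degrees 0…16.
Multiplying by (1 + y + y²) gives running coefficients 1,2,4,3,1,-1,-1,0,0,0,0,0,0,0,0,0,0 for degrees 0…16.
Multiplying by (1 + y²)⁴ gives running coefficients 1,2,8,11,23,23,31,22,19,8,2,-1,-3,-1,-1,0,0 for degrees 0…16.
Finally multiplying by (1 + y + y² + y³ + y⁴ + y⁵), the product of all factors after the first has coefficients 1,3,11,22,45,68,98,118,129,126,105,81,47,24,4,-4,-6 for degrees 0…16.
[y¹⁶] = 2·(-6) − 1·(-4) − 1·4 − 2·24 = -60.

-60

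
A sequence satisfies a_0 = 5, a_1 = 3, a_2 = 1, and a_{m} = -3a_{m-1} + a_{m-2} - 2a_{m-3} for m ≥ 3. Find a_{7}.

-1055

The ordinary generating function has denominator 1 + 3q - q^2 + 2q^3.
Iterating the recurrence: a_0,…,a_{7} = 5, 3, 1, -10, 25, -87, 306, -1055.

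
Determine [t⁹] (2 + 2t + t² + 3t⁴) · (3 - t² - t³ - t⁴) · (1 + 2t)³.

(2 + 2t + t² + 3t⁴) has coefficients 2,2,1,0,3 for degrees 0…4.
(3 - t² - t³ - t⁴) has coefficients 3,0,-1,-1,-1,0,0,0,0,0 for degrees 0…9.
Finally multiplying by (1 + 2t)³, the product of all factors after the first has coefficients 3,18,35,17,-19,-26,-20,-8,0,0 for degrees 0…9.
[t⁹] = 2·0 + 2·0 + 1·(-8) + 3·(-26) = -86.

-86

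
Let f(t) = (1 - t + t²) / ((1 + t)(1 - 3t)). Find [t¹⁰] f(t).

The denominator gives the recurrence a_n = 2a_(n−1) + 3a_(n−2) for n ≥ 3; the numerator fixes a_0 = 1, a_1 = 1, a_2 = 6.
Iterating: 1, 1, 6, 15, 48, 141, 426, 1275, 3828, 11481, 34446, so a_10 = 34446.

34446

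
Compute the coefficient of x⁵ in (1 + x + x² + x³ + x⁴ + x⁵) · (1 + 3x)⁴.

256

(1 + x + x² + x³ + x⁴ + x⁵) has coefficients 1,1,1,1,1,1 for degrees 0…5.
(1 + 3x)⁴ has coefficients 1,12,54,108,81,0 for degrees 0…5.
[x⁵] = 1·0 + 1·81 + 1·108 + 1·54 + 1·12 + 1·1 = 256.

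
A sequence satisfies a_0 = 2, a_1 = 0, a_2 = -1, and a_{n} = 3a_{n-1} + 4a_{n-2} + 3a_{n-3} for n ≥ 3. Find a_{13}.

The ordinary generating function has denominator 1 - 3z - 4z^2 - 3z^3.
Iterating the recurrence: a_0,…,a_{13} = 2, 0, -1, 3, 5, 24, 101, 414, 1718, 7113, 29453, 121965, 505046, 2091357.

2091357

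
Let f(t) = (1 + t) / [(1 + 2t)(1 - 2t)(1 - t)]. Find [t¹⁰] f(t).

The denominator gives the recurrence a_n = a_(n−1) + 4a_(n−2) − 4a_(n−3) for n ≥ 3; the numerator fixes a_0 = 1, a_1 = 2, a_2 = 6.
Iterating: 1, 2, 6, 10, 26, 42, 106, 170, 426, 682, 1706, so a_10 = 1706.

1706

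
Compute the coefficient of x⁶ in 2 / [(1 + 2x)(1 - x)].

Partial fractions give a closed form: a_n = (4/3)·(-2)^n + (2/3)·1^n.
At n = 6: a_6 = 86.

86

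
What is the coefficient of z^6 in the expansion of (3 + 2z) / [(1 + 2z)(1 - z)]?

The denominator gives the recurrence a_n = −a_(n−1) + 2a_(n−2) for n ≥ 2; the numerator fixes a_0 = 3, a_1 = -1.
Iterating: 3, -1, 7, -9, 23, -41, 87, so a_6 = 87.

87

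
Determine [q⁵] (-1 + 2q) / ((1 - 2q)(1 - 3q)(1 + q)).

Partial fractions give a closed form: a_n = (-3/4)·3^n + (-1/4)·(-1)^n.
At n = 5: a_5 = -182.

-182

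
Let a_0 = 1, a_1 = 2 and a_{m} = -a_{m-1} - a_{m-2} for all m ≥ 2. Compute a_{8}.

-3

The ordinary generating function has denominator 1 + z + z^2.
Iterating the recurrence: a_0,…,a_{8} = 1, 2, -3, 1, 2, -3, 1, 2, -3.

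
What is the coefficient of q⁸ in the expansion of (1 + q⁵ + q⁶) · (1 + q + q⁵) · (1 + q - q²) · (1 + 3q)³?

(1 + q⁵ + q⁶) has coefficients 1,0,0,0,0,1,1 for degrees 0…6.
(1 + q + q⁵) has coefficients 1,1,0,0,0,1,0,0,0 for degrees 0…8.
Multiplying by (1 + q - q²) gives running coefficients 1,2,0,-1,0,1,1,-1,0 for degrees 0…8.
Finally multiplying by (1 + 3q)³, the product of all factors after the first has coefficients 1,11,45,80,45,-26,-17,35,45 for degrees 0…8.
[q⁸] = 1·45 + 1·80 + 1·45 = 170.

170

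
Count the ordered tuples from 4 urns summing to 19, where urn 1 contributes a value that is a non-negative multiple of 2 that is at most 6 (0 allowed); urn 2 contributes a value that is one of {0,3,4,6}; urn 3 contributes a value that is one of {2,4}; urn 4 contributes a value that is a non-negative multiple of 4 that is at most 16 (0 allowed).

The generating function for the choices is (1 + t² + t⁴ + t⁶)·(1 + t³ + t⁴ + t⁶)·(t² + t⁴)·(1 + t⁴ + t⁸ + t¹² + t¹⁶); the count is [t¹⁹].
(1 + t² + t⁴ + t⁶) has coefficients 1,0,1,0,1,0,1 for degrees 0…6.
(1 + t³ + t⁴ + t⁶) has coefficients 1,0,0,1,1,0,1,0,0,0,0,0,0,0,0,0,0,0,0,0 for degrees 0…19.
Multiplying by (t² + t⁴) gives running coefficients 0,0,1,0,1,1,1,1,2,0,1,0,0,0,0,0,0,0,0,0 for degrees 0…19.
Finally multiplying by (1 + t⁴ + t⁸ + t¹² + t¹⁶), the product of all factors after the first has coefficients 0,0,1,0,1,1,2,1,3,1,3,1,3,1,3,1,3,1,3,1 for degrees 0…19.
[t¹⁹] = 1·1 + 1·1 + 1·1 + 1·1 = 4.

4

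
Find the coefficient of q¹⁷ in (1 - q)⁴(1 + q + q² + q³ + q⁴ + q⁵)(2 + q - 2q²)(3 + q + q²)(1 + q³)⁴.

(1 - q)⁴ has coefficients 1,-4,6,-4,1 for degrees 0…4.
(1 + q + q² + q³ + q⁴ + q⁵) has coefficients 1,1,1,1,1,1,0,0,0,0,0,0,0,0,0,0,0,0 for degrees 0…17.
Multiplying by (2 + q - 2q²) gives running coefficients 2,3,1,1,1,1,-1,-2,0,0,0,0,0,0,0,0,0,0 for degrees 0…17.
Multiplying by (3 + q + q²) gives running coefficients 6,11,8,7,5,5,-1,-6,-3,-2,0,0,0,0,0,0,0,0 for degrees 0…17.
Finally multiplying by (1 + q³)⁴, the product of all factors after the first has coefficients 6,11,8,31,49,37,63,80,65,60,50,50,20,-5,10,-9,-19,-7 for degrees 0…17.
[q¹⁷] = 1·(-7) − 4·(-19) + 6·(-9) − 4·10 + 1·(-5) = -30.

-30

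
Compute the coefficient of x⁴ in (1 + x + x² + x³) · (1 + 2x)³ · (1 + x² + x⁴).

46

(1 + x + x² + x³) has coefficients 1,1,1,1 for degrees 0…3.
(1 + 2x)³ has coefficients 1,6,12,8,0 for degrees 0…4.
Finally multiplying by (1 + x² + x⁴), the product of all factors after the first has coefficients 1,6,13,14,13 for degrees 0…4.
[x⁴] = 1·13 + 1·14 + 1·13 + 1·6 = 46.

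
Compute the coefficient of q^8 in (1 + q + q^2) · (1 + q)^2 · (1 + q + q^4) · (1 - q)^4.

2

(1 + q + q^2) has coefficients 1,1,1 for degrees 0…2.
(1 + q)^2 has coefficients 1,2,1,0,0,0,0,0,0 for degrees 0…8.
Multiplying by (1 + q + q^4) gives running coefficients 1,3,3,1,1,2,1,0,0 for degrees 0…8.
Finally multiplying by (1 - q)^4, the product of all factors after the first has coefficients 1,-1,-3,3,4,-5,-2,5,-1 for degrees 0…8.
[q^8] = 1·(-1) + 1·5 + 1·(-2) = 2.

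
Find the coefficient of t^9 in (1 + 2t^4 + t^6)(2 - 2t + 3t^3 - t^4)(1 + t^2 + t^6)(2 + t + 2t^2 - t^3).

(1 + 2t^4 + t^6) has coefficients 1,0,0,0,2,0,1 for degrees 0…6.
(2 - 2t + 3t^3 - t^4) has coefficients 2,-2,0,3,-1,0,0,0,0,0 for degrees 0…9.
Multiplying by (1 + t^2 + t^6) gives running coefficients 2,-2,2,1,-1,3,1,-2,0,3 for degrees 0…9.
Finally multiplying by (2 + t + 2t^2 - t^3), the product of all factors after the first has coefficients 4,-2,6,-2,5,5,2,4,-3,1 for degrees 0…9.
[t^9] = 1·1 + 2·5 + 1·(-2) = 9.

9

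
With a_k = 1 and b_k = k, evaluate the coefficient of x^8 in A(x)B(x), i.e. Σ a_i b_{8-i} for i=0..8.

Write out a_i and b_{8-i} for i = 0,…,8 and sum the products.
Σ = 1·8 + 1·7 + 1·6 + 1·5 + 1·4 + 1·3 + 1·2 + 1·1 + 1·0 = 36.

36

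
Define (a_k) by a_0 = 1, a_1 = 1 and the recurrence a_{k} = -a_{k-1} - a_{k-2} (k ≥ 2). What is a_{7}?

1

The ordinary generating function has denominator 1 + x + x^2.
Iterating the recurrence: a_0,…,a_{7} = 1, 1, -2, 1, 1, -2, 1, 1.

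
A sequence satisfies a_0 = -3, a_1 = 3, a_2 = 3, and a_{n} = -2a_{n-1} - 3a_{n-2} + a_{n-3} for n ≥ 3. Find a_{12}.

The ordinary generating function has denominator 1 + 2q + 3q^2 - q^3.
Iterating the recurrence: a_0,…,a_{12} = -3, 3, 3, -18, 30, -3, -102, 243, -183, -465, 1722, -2232, -1167.

-1167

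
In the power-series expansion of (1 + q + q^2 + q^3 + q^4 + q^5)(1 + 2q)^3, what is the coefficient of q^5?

27

(1 + q + q^2 + q^3 + q^4 + q^5) has coefficients 1,1,1,1,1,1 for degrees 0…5.
(1 + 2q)^3 has coefficients 1,6,12,8,0,0 for degrees 0…5.
[q^5] = 1·0 + 1·0 + 1·8 + 1·12 + 1·6 + 1·1 = 27.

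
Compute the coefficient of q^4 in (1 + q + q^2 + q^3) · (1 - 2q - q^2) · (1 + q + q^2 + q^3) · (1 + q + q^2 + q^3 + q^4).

(1 + q + q^2 + q^3) has coefficients 1,1,1,1 for degrees 0…3.
(1 - 2q - q^2) has coefficients 1,-2,-1,0,0 for degrees 0…4.
Multiplying by (1 + q + q^2 + q^3) gives running coefficients 1,-1,-2,-2,-3 for degrees 0…4.
Finally multiplying by (1 + q + q^2 + q^3 + q^4), the product of all factors after the first has coefficients 1,0,-2,-4,-7 for degrees 0…4.
[q^4] = 1·(-7) + 1·(-4) + 1·(-2) + 1·0 = -13.

-13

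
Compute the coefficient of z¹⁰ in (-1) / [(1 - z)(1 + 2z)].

-683

Partial fractions give a closed form: a_n = (-1/3)·1^n + (-2/3)·(-2)^n.
At n = 10: a_10 = -683.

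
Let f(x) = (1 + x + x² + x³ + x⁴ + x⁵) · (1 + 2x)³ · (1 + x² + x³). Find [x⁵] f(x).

(1 + x + x² + x³ + x⁴ + x⁵) has coefficients 1,1,1,1,1,1 for degrees 0…5.
(1 + 2x)³ has coefficients 1,6,12,8,0,0 for degrees 0…5.
Finally multiplying by (1 + x² + x³), the product of all factors after the first has coefficients 1,6,13,15,18,20 for degrees 0…5.
[x⁵] = 1·20 + 1·18 + 1·15 + 1·13 + 1·6 + 1·1 = 73.

73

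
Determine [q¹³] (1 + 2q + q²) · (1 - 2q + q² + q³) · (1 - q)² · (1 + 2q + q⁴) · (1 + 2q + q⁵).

1

(1 + 2q + q²) has coefficients 1,2,1 for degrees 0…2.
(1 - 2q + q² + q³) has coefficients 1,-2,1,1,0,0,0,0,0,0,0,0,0,0 for degrees 0…13.
Multiplying by (1 - q)² gives running coefficients 1,-4,6,-3,-1,1,0,0,0,0,0,0,0,0 for degrees 0…13.
Multiplying by (1 + 2q + q⁴) gives running coefficients 1,-2,-2,9,-6,-5,8,-3,-1,1,0,0,0,0 for degrees 0…13.
Finally multiplying by (1 + 2q + q⁵), the product of all factors after the first has coefficients 1,0,-6,5,12,-16,-4,11,2,-7,-3,8,-3,-1 for degrees 0…13.
[q¹³] = 1·(-1) + 2·(-3) + 1·8 = 1.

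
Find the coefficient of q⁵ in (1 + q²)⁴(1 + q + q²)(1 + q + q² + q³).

(1 + q²)⁴ has coefficients 1,0,4,0,6,0 for degrees 0…5.
(1 + q + q²) has coefficients 1,1,1,0,0,0 for degrees 0…5.
Finally multiplying by (1 + q + q² + q³), the product of all factors after the first has coefficients 1,2,3,3,2,1 for degrees 0…5.
[q⁵] = 1·1 + 4·3 + 6·2 = 25.

25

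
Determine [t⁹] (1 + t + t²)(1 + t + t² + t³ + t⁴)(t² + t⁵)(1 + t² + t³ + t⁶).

15

(1 + t + t²) has coefficients 1,1,1 for degrees 0…2.
(1 + t + t² + t³ + t⁴) has coefficients 1,1,1,1,1,0,0,0,0,0 for degrees 0…9.
Multiplying by (t² + t⁵) gives running coefficients 0,0,1,1,1,2,2,1,1,1 for degrees 0…9.
Finally multiplying by (1 + t² + t³ + t⁶), the product of all factors after the first has coefficients 0,0,1,1,2,4,4,4,6,5 for degrees 0…9.
[t⁹] = 1·5 + 1·6 + 1·4 = 15.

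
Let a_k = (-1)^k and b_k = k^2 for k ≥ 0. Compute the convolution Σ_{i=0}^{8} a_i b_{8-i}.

This is [x^8] in the product of the two ordinary generating functions.
Σ = 1·64 − 1·49 + 1·36 − 1·25 + 1·16 − 1·9 + 1·4 − 1·1 + 1·0 = 36.

36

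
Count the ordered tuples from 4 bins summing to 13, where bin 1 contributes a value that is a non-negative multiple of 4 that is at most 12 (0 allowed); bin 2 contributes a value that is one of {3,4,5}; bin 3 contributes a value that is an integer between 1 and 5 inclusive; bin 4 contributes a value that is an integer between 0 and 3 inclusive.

The generating function for the choices is (1 + x^4 + x^8 + x^12)·(x^3 + x^4 + x^5)·(x + x^2 + x^3 + x^4 + x^5)·(1 + x + x^2 + x^3); the count is [x^13].
(1 + x^4 + x^8 + x^12) has coefficients 1,0,0,0,1,0,0,0,1,0,0,0,1 for degrees 0…12.
(x^3 + x^4 + x^5) has coefficients 0,0,0,1,1,1,0,0,0,0,0,0,0,0 for degrees 0…13.
Multiplying by (x + x^2 + x^3 + x^4 + x^5) gives running coefficients 0,0,0,0,1,2,3,3,3,2,1,0,0,0 for degrees 0…13.
Finally multiplying by (1 + x + x^2 + x^3), the product of all factors after the first has coefficients 0,0,0,0,1,3,6,9,11,11,9,6,3,1 for degrees 0…13.
[x^13] = 1·1 + 1·11 + 1·3 + 1·0 = 15.

15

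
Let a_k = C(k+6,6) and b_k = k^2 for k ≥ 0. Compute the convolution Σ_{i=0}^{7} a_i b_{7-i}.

The convolution is the x^7 coefficient of A(x)B(x).
Σ = 1·49 + 7·36 + 28·25 + 84·16 + 210·9 + 462·4 + 924·1 + 1716·0 = 7007.

7007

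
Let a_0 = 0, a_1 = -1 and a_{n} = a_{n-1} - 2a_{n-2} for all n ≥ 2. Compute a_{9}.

The ordinary generating function has denominator 1 - z + 2z^2.
Iterating the recurrence: a_0,…,a_{9} = 0, -1, -1, 1, 3, 1, -5, -7, 3, 17.

17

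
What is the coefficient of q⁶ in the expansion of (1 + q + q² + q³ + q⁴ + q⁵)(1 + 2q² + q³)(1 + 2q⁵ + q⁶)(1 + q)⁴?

73

(1 + q + q² + q³ + q⁴ + q⁵) has coefficients 1,1,1,1,1,1 for degrees 0…5.
(1 + 2q² + q³) has coefficients 1,0,2,1,0,0,0 for degrees 0…6.
Multiplying by (1 + 2q⁵ + q⁶) gives running coefficients 1,0,2,1,0,2,1 for degrees 0…6.
Finally multiplying by (1 + q)⁴, the product of all factors after the first has coefficients 1,4,8,13,17,16,15 for degrees 0…6.
[q⁶] = 1·15 + 1·16 + 1·17 + 1·13 + 1·8 + 1·4 = 73.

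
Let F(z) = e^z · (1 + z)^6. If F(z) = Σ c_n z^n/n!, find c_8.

The EGF product rule gives c_8 = Σ_{k_1+k_2=8} C(8; k_1,k_2) · ∏ g_i(k_i), where e^z gives (1)^k; (1+z)^6 gives the falling factorial (6)_k.
g_1(k) for k = 0…8: 1, 1, 1, 1, 1, 1, 1, 1, 1.
g_2(k) for k = 0…8: 1, 6, 30, 120, 360, 720, 720, 0, 0.
c_8 = Σ_k C(8,k)·g_1(k)·g_2(8−k) = 28·1·720 + 56·1·720 + 70·1·360 + 56·1·120 + 28·1·30 + 8·1·6 + 1·1·1 = 20160 + 40320 + 25200 + 6720 + 840 + 48 + 1 = 93289.

93289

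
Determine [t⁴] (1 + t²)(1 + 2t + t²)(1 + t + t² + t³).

7

(1 + t²) has coefficients 1,0,1 for degrees 0…2.
(1 + 2t + t²) has coefficients 1,2,1,0,0 for degrees 0…4.
Finally multiplying by (1 + t + t² + t³), the product of all factors after the first has coefficients 1,3,4,4,3 for degrees 0…4.
[t⁴] = 1·3 + 1·4 = 7.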